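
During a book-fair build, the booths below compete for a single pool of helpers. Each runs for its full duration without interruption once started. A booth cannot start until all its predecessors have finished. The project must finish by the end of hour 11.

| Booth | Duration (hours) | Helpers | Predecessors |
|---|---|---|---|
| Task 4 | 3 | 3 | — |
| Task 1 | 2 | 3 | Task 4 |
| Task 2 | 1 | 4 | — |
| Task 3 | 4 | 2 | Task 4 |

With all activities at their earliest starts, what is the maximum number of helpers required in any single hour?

Early-start schedule: Task 4@1, Task 1@4, Task 2@1, Task 3@4.
Load per hour: hour 1: 7, hour 2: 3, hour 3: 3, hour 4: 5, hour 5: 5, hour 6: 2, hour 7: 2, hour 8: 0, hour 9: 0, hour 10: 0, hour 11: 0.
Peak is 7.

7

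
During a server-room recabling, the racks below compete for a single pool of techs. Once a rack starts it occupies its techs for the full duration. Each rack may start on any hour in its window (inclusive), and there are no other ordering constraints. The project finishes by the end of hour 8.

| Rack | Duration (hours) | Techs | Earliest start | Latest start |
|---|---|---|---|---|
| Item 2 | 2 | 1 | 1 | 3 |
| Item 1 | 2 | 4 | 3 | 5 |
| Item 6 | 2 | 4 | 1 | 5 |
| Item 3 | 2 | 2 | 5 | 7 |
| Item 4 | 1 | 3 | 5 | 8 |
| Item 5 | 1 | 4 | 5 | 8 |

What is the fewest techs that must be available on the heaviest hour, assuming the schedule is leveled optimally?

Early-start (Item 2@1, Item 1@3, Item 6@1, Item 3@5, Item 4@5, Item 5@5) gives peak 9: h1:5  h2:5  h3:4  h4:4  h5:9  h6:2  h7:0  h8:0.
Shift Item 5→7.
Schedule Item 2@1, Item 1@3, Item 6@1, Item 3@5, Item 4@5, Item 5@7: h1:5  h2:5  h3:4  h4:4  h5:5  h6:2  h7:4  h8:0 — peak 5.

5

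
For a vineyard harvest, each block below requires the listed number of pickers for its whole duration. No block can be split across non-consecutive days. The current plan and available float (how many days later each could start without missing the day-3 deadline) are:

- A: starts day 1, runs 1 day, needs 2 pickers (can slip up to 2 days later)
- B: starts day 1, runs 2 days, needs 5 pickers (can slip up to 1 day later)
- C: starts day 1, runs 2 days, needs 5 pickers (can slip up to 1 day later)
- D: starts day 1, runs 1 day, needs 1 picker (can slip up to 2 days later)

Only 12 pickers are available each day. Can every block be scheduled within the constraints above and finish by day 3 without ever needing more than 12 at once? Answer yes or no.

yes

Schedule A@1, B@1, C@2, D@1: d1:8  d2:10  d3:5 — peak 10 ≤ 12.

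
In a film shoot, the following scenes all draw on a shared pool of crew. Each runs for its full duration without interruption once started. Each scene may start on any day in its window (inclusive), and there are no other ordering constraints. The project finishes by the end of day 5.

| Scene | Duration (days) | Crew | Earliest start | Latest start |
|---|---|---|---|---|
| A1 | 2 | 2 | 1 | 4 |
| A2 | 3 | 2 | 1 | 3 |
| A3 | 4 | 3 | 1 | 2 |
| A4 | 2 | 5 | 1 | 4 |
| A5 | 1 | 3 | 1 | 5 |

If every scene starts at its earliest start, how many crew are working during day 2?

12

At early start, day 2 has: A1, A2, A3, A4.
Demand: 2 + 2 + 3 + 5 = 12.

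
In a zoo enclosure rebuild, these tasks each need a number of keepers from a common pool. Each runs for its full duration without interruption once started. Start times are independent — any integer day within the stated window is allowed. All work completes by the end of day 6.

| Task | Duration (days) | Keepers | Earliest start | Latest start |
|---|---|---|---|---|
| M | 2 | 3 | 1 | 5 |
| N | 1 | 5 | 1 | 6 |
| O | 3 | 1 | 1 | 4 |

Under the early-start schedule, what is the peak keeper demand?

9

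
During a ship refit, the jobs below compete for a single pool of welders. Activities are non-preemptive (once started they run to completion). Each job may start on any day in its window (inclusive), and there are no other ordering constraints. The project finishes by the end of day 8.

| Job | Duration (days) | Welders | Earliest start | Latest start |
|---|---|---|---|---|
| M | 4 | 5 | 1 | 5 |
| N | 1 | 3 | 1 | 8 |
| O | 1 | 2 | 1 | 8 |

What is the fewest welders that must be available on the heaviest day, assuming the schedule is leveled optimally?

5

Early-start (M@1, N@1, O@1) gives peak 10: d1:10  d2:5  d3:5  d4:5  d5:0  d6:0  d7:0  d8:0.
Shift N→5, O→5.
Schedule M@1, N@5, O@5: d1:5  d2:5  d3:5  d4:5  d5:5  d6:0  d7:0  d8:0 — peak 5.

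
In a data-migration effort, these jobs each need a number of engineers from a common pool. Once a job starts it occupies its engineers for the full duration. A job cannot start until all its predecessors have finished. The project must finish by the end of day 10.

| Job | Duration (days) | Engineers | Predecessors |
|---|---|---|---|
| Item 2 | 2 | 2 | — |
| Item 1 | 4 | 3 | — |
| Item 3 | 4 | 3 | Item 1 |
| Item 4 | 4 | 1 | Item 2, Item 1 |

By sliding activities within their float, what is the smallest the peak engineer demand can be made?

Early-start (Item 2@1, Item 1@1, Item 3@5, Item 4@5) gives peak 5: d1:5  d2:5  d3:3  d4:3  d5:4  d6:4  d7:4  d8:4  d9:0  d10:0.
Shift Item 1→3, Item 3→7, Item 4→7.
Schedule Item 2@1, Item 1@3, Item 3@7, Item 4@7: d1:2  d2:2  d3:3  d4:3  d5:3  d6:3  d7:4  d8:4  d9:4  d10:4 — peak 4.
Total engineer-days = 32 over 10 days ⇒ peak ≥ ⌈32/10⌉ = 4, so 4 is optimal.

4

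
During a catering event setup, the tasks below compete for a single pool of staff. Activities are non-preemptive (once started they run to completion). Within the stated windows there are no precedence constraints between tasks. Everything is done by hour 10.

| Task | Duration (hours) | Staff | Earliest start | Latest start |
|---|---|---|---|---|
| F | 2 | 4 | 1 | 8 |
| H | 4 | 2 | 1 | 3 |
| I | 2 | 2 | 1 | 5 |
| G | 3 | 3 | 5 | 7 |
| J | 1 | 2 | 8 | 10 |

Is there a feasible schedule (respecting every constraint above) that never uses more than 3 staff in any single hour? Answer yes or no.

Total staffer-hours = 31; over 10 hours the average is 31/10 > 3, so some hour must exceed 3.

no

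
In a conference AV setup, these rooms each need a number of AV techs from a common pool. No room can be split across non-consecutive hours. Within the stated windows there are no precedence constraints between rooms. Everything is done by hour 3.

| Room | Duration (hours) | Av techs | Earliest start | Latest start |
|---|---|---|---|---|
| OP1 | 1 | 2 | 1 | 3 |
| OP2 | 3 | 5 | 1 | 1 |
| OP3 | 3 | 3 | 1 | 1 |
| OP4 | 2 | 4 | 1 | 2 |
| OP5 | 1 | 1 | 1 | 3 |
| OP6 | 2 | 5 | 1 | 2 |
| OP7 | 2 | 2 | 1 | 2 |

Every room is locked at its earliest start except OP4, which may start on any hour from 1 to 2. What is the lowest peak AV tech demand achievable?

OP4@1: h1:22  h2:19  h3:8 → peak 22
OP4@2: h1:18  h2:19  h3:12 → peak 19
Best is OP4@2, peak 19.

19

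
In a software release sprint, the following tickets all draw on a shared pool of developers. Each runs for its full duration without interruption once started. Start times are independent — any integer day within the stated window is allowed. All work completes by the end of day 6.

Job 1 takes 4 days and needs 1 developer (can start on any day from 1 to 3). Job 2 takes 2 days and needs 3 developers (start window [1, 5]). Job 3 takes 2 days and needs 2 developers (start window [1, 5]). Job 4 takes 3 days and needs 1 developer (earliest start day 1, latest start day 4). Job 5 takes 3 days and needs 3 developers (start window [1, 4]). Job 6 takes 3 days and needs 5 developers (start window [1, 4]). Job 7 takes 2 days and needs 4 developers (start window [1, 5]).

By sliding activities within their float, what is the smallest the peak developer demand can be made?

9

Early-start (Job 1@1, Job 2@1, Job 3@1, Job 4@1, Job 5@1, Job 6@1, Job 7@1) gives peak 19: d1:19  d2:19  d3:10  d4:1  d5:0  d6:0.
Shift Job 3→3, Job 6→4, Job 7→5.
Schedule Job 1@1, Job 2@1, Job 3@3, Job 4@1, Job 5@1, Job 6@4, Job 7@5: d1:8  d2:8  d3:7  d4:8  d5:9  d6:9 — peak 9.
Total developer-days = 49 over 6 days ⇒ peak ≥ ⌈49/6⌉ = 9, so 9 is optimal.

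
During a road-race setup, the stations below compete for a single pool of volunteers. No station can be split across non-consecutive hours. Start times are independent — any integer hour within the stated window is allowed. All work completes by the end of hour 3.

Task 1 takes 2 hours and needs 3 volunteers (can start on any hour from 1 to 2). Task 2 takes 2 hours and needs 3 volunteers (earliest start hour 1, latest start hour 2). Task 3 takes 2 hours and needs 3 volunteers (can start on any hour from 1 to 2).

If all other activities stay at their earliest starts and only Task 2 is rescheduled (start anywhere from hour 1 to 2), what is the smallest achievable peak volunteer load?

9

Task 2@1: h1:9  h2:9  h3:0 → peak 9
Task 2@2: h1:6  h2:9  h3:3 → peak 9
Best is Task 2@1, peak 9.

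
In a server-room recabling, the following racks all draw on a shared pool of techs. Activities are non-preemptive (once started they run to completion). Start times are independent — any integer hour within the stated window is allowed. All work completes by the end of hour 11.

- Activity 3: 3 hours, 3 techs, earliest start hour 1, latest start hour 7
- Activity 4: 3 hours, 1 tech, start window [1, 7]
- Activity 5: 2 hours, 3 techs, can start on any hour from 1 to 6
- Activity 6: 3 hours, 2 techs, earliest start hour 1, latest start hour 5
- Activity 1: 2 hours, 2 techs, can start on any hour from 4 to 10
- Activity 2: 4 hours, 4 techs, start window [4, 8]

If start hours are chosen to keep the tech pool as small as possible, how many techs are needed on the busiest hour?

5

Early-start (Activity 3@1, Activity 4@1, Activity 5@1, Activity 6@1, Activity 1@4, Activity 2@4) gives peak 9: h1:9  h2:9  h3:6  h4:6  h5:6  h6:4  h7:4  h8:0  h9:0  h10:0  h11:0.
Shift Activity 5→4, Activity 6→4, Activity 1→6, Activity 2→8.
Schedule Activity 3@1, Activity 4@1, Activity 5@4, Activity 6@4, Activity 1@6, Activity 2@8: h1:4  h2:4  h3:4  h4:5  h5:5  h6:4  h7:2  h8:4  h9:4  h10:4  h11:4 — peak 5.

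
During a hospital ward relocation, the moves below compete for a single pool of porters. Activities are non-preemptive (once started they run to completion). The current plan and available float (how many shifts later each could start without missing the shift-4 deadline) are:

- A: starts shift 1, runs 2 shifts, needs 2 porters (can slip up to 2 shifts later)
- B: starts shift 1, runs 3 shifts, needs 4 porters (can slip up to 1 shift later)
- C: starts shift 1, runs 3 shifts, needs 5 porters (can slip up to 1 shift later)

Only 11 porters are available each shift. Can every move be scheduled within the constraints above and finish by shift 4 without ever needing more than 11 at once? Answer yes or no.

yes

Schedule A@1, B@1, C@1: s1:11  s2:11  s3:9  s4:0 — peak 11 ≤ 11.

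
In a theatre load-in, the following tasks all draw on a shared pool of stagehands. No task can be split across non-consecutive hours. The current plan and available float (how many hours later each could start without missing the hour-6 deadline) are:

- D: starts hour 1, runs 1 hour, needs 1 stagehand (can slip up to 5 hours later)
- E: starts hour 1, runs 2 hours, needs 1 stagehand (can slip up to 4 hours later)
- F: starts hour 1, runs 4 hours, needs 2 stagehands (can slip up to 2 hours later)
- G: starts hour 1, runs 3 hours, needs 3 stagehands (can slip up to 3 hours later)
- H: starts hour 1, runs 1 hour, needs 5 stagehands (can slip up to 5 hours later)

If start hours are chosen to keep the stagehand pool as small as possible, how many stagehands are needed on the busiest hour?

Early-start (D@1, E@1, F@1, G@1, H@1) gives peak 12: h1:12  h2:6  h3:5  h4:2  h5:0  h6:0.
Shift G→3, H→6.
Schedule D@1, E@1, F@1, G@3, H@6: h1:4  h2:3  h3:5  h4:5  h5:3  h6:5 — peak 5.
Total stagehand-hours = 25 over 6 hours ⇒ peak ≥ ⌈25/6⌉ = 5, so 5 is optimal.

5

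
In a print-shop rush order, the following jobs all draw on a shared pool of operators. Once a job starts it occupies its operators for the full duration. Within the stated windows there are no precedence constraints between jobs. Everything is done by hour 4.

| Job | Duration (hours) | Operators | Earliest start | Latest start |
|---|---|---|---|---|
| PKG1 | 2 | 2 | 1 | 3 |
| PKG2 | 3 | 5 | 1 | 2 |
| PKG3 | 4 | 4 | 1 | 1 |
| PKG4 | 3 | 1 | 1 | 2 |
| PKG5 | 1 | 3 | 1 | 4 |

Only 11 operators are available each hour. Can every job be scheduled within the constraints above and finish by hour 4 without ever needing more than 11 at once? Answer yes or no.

no

The minimum achievable peak is 12; 11 < 12, so no feasible schedule stays within the cap.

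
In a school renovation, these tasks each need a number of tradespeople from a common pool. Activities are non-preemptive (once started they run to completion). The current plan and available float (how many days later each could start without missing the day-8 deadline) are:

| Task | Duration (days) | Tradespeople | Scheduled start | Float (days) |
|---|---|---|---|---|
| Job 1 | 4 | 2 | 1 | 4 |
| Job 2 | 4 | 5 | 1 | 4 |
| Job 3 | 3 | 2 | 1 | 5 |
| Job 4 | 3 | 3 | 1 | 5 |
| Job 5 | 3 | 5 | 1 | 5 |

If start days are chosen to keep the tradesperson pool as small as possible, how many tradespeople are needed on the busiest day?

Early-start (Job 1@1, Job 2@1, Job 3@1, Job 4@1, Job 5@1) gives peak 17: d1:17  d2:17  d3:17  d4:7  d5:0  d6:0  d7:0  d8:0.
Shift Job 4→5, Job 5→5.
Schedule Job 1@1, Job 2@1, Job 3@1, Job 4@5, Job 5@5: d1:9  d2:9  d3:9  d4:7  d5:8  d6:8  d7:8  d8:0 — peak 9.

9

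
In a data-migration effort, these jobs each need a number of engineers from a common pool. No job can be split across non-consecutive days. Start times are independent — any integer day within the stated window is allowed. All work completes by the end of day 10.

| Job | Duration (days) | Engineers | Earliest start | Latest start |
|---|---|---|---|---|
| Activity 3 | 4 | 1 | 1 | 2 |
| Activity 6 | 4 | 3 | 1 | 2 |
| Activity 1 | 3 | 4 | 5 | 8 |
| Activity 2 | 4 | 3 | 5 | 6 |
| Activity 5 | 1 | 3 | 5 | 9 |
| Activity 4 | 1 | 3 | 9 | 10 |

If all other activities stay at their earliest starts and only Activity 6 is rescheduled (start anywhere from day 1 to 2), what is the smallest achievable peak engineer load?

10

Activity 6@1: d1:4  d2:4  d3:4  d4:4  d5:10  d6:7  d7:7  d8:3  d9:3  d10:0 → peak 10
Activity 6@2: d1:1  d2:4  d3:4  d4:4  d5:13  d6:7  d7:7  d8:3  d9:3  d10:0 → peak 13
Best is Activity 6@1, peak 10.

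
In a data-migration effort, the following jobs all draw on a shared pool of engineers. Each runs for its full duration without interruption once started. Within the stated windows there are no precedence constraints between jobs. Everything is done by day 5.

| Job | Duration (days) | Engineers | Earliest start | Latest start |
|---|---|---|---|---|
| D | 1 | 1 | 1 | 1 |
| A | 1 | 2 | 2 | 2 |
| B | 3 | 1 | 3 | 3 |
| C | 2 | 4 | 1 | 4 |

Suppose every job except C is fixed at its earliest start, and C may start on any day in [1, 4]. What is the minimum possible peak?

5

C@1: d1:5  d2:6  d3:1  d4:1  d5:1 → peak 6
C@2: d1:1  d2:6  d3:5  d4:1  d5:1 → peak 6
C@3: d1:1  d2:2  d3:5  d4:5  d5:1 → peak 5
C@4: d1:1  d2:2  d3:1  d4:5  d5:5 → peak 5
Best is C@3, peak 5.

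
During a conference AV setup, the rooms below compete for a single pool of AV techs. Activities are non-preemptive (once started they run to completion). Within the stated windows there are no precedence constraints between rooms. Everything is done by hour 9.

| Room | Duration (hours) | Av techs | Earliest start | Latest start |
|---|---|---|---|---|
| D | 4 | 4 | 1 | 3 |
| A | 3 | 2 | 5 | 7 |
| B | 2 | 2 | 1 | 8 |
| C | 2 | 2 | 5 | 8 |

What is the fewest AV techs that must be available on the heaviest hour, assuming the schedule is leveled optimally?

4

Early-start (D@1, A@5, B@1, C@5) gives peak 6: h1:6  h2:6  h3:4  h4:4  h5:4  h6:4  h7:2  h8:0  h9:0.
Shift B→5, C→7.
Schedule D@1, A@5, B@5, C@7: h1:4  h2:4  h3:4  h4:4  h5:4  h6:4  h7:4  h8:2  h9:0 — peak 4.
Total AV tech-hours = 30 over 9 hours ⇒ peak ≥ ⌈30/9⌉ = 4, so 4 is optimal.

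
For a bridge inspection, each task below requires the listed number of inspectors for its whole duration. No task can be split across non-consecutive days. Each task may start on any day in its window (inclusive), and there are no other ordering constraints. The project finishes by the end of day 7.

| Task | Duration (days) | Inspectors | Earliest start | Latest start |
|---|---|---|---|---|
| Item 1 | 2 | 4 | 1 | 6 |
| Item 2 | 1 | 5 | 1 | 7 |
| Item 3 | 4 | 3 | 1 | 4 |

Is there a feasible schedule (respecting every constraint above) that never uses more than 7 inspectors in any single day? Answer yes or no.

yes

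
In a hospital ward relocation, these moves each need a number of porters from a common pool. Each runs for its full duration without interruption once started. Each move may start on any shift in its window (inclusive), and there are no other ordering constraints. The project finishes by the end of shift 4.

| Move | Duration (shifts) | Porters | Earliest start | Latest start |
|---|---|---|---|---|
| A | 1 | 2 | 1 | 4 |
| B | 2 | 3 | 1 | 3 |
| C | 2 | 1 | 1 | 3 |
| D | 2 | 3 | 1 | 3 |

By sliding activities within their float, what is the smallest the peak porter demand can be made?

Early-start (A@1, B@1, C@1, D@1) gives peak 9: s1:9  s2:7  s3:0  s4:0.
Shift C→2, D→3.
Schedule A@1, B@1, C@2, D@3: s1:5  s2:4  s3:4  s4:3 — peak 5.

5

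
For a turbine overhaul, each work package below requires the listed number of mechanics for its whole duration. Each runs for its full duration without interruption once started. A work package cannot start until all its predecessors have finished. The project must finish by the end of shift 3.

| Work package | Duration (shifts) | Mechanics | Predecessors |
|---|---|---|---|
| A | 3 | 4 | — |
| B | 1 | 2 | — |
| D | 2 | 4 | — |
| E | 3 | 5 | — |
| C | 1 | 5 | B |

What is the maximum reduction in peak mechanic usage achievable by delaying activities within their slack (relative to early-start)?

3

Early-start peak: s1:15  s2:18  s3:9 ⇒ 18.
Leveled (A@1, B@1, D@1, E@1, C@3): s1:15  s2:13  s3:14 ⇒ 15.
Reduction 18 − 15 = 3.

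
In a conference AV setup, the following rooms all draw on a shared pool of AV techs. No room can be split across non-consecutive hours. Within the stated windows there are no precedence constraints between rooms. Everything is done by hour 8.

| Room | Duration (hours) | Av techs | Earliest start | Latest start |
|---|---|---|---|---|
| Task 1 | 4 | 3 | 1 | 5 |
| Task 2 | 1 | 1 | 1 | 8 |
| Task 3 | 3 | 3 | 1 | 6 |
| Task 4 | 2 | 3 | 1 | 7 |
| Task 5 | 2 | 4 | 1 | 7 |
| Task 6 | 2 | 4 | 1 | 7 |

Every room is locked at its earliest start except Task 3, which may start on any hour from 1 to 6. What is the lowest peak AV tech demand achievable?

15

Task 3@1: h1:18  h2:17  h3:6  h4:3  h5:0  h6:0  h7:0  h8:0 → peak 18
Task 3@2: h1:15  h2:17  h3:6  h4:6  h5:0  h6:0  h7:0  h8:0 → peak 17
Task 3@3: h1:15  h2:14  h3:6  h4:6  h5:3  h6:0  h7:0  h8:0 → peak 15
Task 3@4: h1:15  h2:14  h3:3  h4:6  h5:3  h6:3  h7:0  h8:0 → peak 15
Task 3@5: h1:15  h2:14  h3:3  h4:3  h5:3  h6:3  h7:3  h8:0 → peak 15
Task 3@6: h1:15  h2:14  h3:3  h4:3  h5:0  h6:3  h7:3  h8:3 → peak 15
Best is Task 3@3, peak 15.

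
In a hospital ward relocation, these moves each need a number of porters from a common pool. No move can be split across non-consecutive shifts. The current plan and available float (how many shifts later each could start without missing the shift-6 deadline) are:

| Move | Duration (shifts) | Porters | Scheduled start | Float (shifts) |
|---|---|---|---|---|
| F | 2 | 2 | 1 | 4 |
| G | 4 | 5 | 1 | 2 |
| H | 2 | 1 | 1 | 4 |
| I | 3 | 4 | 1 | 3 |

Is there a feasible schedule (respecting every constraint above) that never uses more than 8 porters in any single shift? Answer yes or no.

no

The minimum achievable peak is 9; 8 < 9, so no feasible schedule stays within the cap.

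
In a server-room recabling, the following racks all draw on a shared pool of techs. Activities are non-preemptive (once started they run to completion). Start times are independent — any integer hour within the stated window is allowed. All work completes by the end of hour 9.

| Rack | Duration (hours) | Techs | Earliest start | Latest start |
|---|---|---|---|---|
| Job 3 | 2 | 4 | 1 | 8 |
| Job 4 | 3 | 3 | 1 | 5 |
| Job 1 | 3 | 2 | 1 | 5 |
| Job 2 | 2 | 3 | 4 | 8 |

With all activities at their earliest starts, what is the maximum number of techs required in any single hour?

Early-start schedule: Job 3@1, Job 4@1, Job 1@1, Job 2@4.
Load per hour: hour 1: 9, hour 2: 9, hour 3: 5, hour 4: 3, hour 5: 3, hour 6: 0, hour 7: 0, hour 8: 0, hour 9: 0.
Peak is 9.

9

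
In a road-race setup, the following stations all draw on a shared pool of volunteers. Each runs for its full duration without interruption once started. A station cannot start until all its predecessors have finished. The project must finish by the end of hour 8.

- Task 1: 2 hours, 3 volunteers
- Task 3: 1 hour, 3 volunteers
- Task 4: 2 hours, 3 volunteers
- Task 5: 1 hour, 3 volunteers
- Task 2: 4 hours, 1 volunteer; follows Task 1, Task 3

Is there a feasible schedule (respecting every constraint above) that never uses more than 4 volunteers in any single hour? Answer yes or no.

Schedule Task 1@1, Task 3@3, Task 4@4, Task 5@6, Task 2@4: h1:3  h2:3  h3:3  h4:4  h5:4  h6:4  h7:1  h8:0 — peak 4 ≤ 4.

yes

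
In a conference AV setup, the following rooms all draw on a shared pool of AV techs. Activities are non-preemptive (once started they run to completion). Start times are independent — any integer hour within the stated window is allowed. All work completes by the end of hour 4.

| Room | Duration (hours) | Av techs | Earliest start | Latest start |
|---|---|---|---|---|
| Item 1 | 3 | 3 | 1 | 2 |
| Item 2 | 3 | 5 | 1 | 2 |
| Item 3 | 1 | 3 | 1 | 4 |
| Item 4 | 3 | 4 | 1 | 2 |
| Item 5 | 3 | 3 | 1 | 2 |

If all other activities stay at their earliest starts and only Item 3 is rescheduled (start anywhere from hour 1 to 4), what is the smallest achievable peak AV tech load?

15

Item 3@1: h1:18  h2:15  h3:15  h4:0 → peak 18
Item 3@2: h1:15  h2:18  h3:15  h4:0 → peak 18
Item 3@3: h1:15  h2:15  h3:18  h4:0 → peak 18
Item 3@4: h1:15  h2:15  h3:15  h4:3 → peak 15
Best is Item 3@4, peak 15.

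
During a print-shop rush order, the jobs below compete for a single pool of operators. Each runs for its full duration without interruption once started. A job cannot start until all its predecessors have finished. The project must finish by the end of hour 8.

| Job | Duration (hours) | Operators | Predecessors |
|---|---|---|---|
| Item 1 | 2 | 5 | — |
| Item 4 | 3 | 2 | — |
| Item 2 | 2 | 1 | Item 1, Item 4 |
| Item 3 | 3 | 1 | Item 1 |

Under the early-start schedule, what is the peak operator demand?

7

Early-start schedule: Item 1@1, Item 4@1, Item 2@4, Item 3@3.
Load per hour: hour 1: 7, hour 2: 7, hour 3: 3, hour 4: 2, hour 5: 2, hour 6: 0, hour 7: 0, hour 8: 0.
Peak is 7.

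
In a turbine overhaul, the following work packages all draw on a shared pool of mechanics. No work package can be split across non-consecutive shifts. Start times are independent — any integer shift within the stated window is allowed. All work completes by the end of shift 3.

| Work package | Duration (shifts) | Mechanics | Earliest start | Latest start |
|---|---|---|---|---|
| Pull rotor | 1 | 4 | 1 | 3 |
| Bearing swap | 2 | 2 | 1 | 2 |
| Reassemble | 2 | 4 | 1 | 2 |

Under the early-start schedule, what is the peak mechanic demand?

Early-start schedule: Pull rotor@1, Bearing swap@1, Reassemble@1.
Load per shift: shift 1: 10, shift 2: 6, shift 3: 0.
Peak is 10.

10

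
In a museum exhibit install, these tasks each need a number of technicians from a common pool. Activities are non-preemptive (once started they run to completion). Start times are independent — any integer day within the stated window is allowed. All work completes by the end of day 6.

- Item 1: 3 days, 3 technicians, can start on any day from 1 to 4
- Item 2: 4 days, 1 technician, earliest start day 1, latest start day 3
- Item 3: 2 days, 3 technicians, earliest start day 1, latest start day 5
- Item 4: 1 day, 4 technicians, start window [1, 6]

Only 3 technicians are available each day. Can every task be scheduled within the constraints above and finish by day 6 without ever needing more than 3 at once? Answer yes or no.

Total technician-days = 23; over 6 days the average is 23/6 > 3, so some day must exceed 3.

no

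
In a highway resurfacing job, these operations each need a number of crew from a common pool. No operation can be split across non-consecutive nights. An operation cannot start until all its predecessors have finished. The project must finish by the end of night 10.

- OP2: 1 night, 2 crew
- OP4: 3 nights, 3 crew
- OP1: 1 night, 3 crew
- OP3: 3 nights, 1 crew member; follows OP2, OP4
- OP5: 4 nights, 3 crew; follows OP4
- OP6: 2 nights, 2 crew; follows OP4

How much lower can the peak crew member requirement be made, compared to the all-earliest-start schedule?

4

Early-start peak: n1:8  n2:3  n3:3  n4:6  n5:6  n6:4  n7:3  n8:0  n9:0  n10:0 ⇒ 8.
Leveled (OP2@4, OP4@1, OP1@6, OP3@5, OP5@7, OP6@4): n1:3  n2:3  n3:3  n4:4  n5:3  n6:4  n7:4  n8:3  n9:3  n10:3 ⇒ 4.
Reduction 8 − 4 = 4.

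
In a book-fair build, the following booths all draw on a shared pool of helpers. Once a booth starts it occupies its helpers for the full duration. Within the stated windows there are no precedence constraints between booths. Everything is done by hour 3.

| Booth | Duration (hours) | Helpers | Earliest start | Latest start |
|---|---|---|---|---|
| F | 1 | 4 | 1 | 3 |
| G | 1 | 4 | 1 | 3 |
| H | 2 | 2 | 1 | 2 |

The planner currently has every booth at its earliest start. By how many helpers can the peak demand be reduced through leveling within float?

4

Early-start peak: h1:10  h2:2  h3:0 ⇒ 10.
Leveled (F@1, G@2, H@1): h1:6  h2:6  h3:0 ⇒ 6.
Reduction 10 − 6 = 4.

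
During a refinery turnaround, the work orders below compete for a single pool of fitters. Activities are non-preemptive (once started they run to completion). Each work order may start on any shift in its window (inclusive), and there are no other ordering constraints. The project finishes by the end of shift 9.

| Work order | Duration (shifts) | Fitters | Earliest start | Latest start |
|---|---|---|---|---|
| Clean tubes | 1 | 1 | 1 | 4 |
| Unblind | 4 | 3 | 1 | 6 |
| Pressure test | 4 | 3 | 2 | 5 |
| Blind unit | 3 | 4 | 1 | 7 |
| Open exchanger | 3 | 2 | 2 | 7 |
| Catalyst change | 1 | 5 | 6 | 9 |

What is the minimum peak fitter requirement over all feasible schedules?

Early-start (Clean tubes@1, Unblind@1, Pressure test@2, Blind unit@1, Open exchanger@2, Catalyst change@6) gives peak 12: s1:8  s2:12  s3:12  s4:8  s5:3  s6:5  s7:0  s8:0  s9:0.
Shift Blind unit→6, Open exchanger→5, Catalyst change→9.
Schedule Clean tubes@1, Unblind@1, Pressure test@2, Blind unit@6, Open exchanger@5, Catalyst change@9: s1:4  s2:6  s3:6  s4:6  s5:5  s6:6  s7:6  s8:4  s9:5 — peak 6.
Total fitter-shifts = 48 over 9 shifts ⇒ peak ≥ ⌈48/9⌉ = 6, so 6 is optimal.

6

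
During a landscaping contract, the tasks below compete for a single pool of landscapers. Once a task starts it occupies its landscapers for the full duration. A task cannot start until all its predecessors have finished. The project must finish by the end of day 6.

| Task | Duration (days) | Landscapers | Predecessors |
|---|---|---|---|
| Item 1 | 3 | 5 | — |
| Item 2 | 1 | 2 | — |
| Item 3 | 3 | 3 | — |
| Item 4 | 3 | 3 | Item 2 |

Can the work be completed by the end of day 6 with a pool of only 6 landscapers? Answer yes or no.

no

The minimum achievable peak is 7; 6 < 7, so no feasible schedule stays within the cap.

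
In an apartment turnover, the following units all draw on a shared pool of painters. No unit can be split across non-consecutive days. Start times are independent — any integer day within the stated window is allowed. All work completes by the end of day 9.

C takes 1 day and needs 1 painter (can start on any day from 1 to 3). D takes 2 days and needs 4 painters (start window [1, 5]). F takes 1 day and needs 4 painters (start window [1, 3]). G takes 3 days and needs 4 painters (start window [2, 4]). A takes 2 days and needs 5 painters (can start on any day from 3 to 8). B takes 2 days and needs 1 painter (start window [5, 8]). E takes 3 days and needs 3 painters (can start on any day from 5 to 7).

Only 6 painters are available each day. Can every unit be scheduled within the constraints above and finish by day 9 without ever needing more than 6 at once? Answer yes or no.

no

The minimum achievable peak is 7; 6 < 7, so no feasible schedule stays within the cap.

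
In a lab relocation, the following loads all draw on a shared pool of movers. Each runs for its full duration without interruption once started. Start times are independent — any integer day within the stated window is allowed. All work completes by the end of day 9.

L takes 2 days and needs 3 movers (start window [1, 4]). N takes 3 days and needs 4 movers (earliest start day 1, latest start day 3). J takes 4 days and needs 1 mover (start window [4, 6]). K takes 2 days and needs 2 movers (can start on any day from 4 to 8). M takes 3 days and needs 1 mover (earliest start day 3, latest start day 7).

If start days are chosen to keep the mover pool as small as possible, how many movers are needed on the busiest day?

Early-start (L@1, N@1, J@4, K@4, M@3) gives peak 7: d1:7  d2:7  d3:5  d4:4  d5:4  d6:1  d7:1  d8:0  d9:0.
Shift N→3, J→6, K→6, M→6.
Schedule L@1, N@3, J@6, K@6, M@6: d1:3  d2:3  d3:4  d4:4  d5:4  d6:4  d7:4  d8:2  d9:1 — peak 4.
Total mover-days = 29 over 9 days ⇒ peak ≥ ⌈29/9⌉ = 4, so 4 is optimal.

4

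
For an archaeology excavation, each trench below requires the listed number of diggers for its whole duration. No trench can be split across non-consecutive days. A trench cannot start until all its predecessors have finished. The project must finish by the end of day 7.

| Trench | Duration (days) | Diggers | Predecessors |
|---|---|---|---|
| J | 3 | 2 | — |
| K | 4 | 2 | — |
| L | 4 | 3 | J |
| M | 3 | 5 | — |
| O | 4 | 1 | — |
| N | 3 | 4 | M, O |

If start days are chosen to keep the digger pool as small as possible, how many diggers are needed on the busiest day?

9

Early-start (J@1, K@1, L@4, M@1, O@1, N@5) gives peak 10: d1:10  d2:10  d3:10  d4:6  d5:7  d6:7  d7:7.
Shift K→4.
Schedule J@1, K@4, L@4, M@1, O@1, N@5: d1:8  d2:8  d3:8  d4:6  d5:9  d6:9  d7:9 — peak 9.
Total digger-days = 57 over 7 days ⇒ peak ≥ ⌈57/7⌉ = 9, so 9 is optimal.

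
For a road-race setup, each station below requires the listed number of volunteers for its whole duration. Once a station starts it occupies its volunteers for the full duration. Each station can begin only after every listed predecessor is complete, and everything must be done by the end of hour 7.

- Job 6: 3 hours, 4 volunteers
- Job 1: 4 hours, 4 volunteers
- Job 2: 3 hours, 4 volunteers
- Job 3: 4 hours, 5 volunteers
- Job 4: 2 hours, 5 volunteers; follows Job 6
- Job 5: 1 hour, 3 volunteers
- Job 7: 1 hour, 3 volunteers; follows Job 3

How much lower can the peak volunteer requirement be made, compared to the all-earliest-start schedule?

7

Early-start peak: h1:20  h2:17  h3:17  h4:14  h5:8  h6:0  h7:0 ⇒ 20.
Leveled (Job 6@1, Job 1@1, Job 2@4, Job 3@1, Job 4@5, Job 5@5, Job 7@6): h1:13  h2:13  h3:13  h4:13  h5:12  h6:12  h7:0 ⇒ 13.
Reduction 20 − 13 = 7.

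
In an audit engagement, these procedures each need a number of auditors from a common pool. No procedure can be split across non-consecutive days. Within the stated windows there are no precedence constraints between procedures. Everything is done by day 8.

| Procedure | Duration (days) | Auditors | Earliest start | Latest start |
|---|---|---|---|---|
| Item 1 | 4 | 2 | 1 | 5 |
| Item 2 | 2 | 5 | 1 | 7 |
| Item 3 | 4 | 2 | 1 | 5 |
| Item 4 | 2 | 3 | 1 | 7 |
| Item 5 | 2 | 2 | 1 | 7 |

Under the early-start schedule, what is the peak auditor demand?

Early-start schedule: Item 1@1, Item 2@1, Item 3@1, Item 4@1, Item 5@1.
Load per day: day 1: 14, day 2: 14, day 3: 4, day 4: 4, day 5: 0, day 6: 0, day 7: 0, day 8: 0.
Peak is 14.

14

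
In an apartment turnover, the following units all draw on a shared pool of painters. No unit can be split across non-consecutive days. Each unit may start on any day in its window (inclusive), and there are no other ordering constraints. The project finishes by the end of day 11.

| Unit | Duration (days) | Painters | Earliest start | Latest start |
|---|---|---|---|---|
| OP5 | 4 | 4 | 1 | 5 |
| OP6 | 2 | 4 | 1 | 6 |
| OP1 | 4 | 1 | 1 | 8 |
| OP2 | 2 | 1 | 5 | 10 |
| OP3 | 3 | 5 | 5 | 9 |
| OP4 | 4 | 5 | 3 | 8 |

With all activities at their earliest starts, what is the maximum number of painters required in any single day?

Early-start schedule: OP5@1, OP6@1, OP1@1, OP2@5, OP3@5, OP4@3.
Load per day: day 1: 9, day 2: 9, day 3: 10, day 4: 10, day 5: 11, day 6: 11, day 7: 5, day 8: 0, day 9: 0, day 10: 0, day 11: 0.
Peak is 11.

11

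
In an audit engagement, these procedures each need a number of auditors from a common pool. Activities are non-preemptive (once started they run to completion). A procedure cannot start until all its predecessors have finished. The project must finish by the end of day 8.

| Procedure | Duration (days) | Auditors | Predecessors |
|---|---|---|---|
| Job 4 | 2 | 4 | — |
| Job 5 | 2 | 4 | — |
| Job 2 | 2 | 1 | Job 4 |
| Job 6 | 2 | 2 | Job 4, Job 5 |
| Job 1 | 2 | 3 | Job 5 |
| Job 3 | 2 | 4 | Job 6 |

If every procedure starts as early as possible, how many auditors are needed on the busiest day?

Early-start schedule: Job 4@1, Job 5@1, Job 2@3, Job 6@3, Job 1@3, Job 3@5.
Load per day: day 1: 8, day 2: 8, day 3: 6, day 4: 6, day 5: 4, day 6: 4, day 7: 0, day 8: 0.
Peak is 8.

8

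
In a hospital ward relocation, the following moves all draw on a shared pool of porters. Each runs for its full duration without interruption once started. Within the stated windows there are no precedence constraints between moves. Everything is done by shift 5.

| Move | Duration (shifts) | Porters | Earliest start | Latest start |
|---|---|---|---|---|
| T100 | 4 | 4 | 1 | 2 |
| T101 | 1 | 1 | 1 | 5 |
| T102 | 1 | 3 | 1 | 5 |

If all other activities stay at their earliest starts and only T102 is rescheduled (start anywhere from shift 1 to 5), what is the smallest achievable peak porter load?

T102@1: s1:8  s2:4  s3:4  s4:4  s5:0 → peak 8
T102@2: s1:5  s2:7  s3:4  s4:4  s5:0 → peak 7
T102@3: s1:5  s2:4  s3:7  s4:4  s5:0 → peak 7
T102@4: s1:5  s2:4  s3:4  s4:7  s5:0 → peak 7
T102@5: s1:5  s2:4  s3:4  s4:4  s5:3 → peak 5
Best is T102@5, peak 5.

5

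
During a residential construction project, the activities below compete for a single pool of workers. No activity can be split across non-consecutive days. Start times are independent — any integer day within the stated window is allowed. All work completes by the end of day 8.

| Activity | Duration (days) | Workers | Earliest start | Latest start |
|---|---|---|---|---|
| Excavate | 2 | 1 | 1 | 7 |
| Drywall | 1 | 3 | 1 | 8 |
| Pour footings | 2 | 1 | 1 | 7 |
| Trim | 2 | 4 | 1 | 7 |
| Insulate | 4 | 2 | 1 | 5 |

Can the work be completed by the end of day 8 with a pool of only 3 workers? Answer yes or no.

The minimum achievable peak is 4; 3 < 4, so no feasible schedule stays within the cap.

no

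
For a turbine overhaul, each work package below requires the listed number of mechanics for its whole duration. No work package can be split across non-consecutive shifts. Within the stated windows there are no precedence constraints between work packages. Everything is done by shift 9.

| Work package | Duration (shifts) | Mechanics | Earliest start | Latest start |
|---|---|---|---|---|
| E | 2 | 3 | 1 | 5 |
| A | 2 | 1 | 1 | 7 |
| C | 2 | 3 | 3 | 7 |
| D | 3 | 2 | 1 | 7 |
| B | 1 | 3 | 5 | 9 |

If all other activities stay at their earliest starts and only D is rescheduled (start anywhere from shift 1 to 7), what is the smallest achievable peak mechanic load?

4

D@1: s1:6  s2:6  s3:5  s4:3  s5:3  s6:0  s7:0  s8:0  s9:0 → peak 6
D@2: s1:4  s2:6  s3:5  s4:5  s5:3  s6:0  s7:0  s8:0  s9:0 → peak 6
D@3: s1:4  s2:4  s3:5  s4:5  s5:5  s6:0  s7:0  s8:0  s9:0 → peak 5
D@4: s1:4  s2:4  s3:3  s4:5  s5:5  s6:2  s7:0  s8:0  s9:0 → peak 5
D@5: s1:4  s2:4  s3:3  s4:3  s5:5  s6:2  s7:2  s8:0  s9:0 → peak 5
D@6: s1:4  s2:4  s3:3  s4:3  s5:3  s6:2  s7:2  s8:2  s9:0 → peak 4
D@7: s1:4  s2:4  s3:3  s4:3  s5:3  s6:0  s7:2  s8:2  s9:2 → peak 4
Best is D@6, peak 4.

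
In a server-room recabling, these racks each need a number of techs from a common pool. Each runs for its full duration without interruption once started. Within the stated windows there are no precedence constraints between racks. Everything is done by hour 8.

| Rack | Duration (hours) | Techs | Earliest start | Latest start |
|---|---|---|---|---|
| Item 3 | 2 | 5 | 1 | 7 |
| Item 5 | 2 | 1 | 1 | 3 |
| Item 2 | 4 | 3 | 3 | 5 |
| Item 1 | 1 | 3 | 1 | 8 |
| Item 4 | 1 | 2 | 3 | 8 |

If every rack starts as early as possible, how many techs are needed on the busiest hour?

9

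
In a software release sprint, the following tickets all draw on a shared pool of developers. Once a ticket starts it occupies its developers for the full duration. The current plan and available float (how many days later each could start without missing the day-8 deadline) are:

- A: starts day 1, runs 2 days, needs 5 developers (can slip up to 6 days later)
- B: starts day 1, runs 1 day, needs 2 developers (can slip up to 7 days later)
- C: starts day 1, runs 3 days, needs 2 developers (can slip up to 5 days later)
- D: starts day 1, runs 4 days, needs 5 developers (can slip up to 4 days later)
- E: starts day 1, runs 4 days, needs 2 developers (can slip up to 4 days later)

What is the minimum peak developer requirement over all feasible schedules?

Early-start (A@1, B@1, C@1, D@1, E@1) gives peak 16: d1:16  d2:14  d3:9  d4:7  d5:0  d6:0  d7:0  d8:0.
Shift C→2, D→3, E→5.
Schedule A@1, B@1, C@2, D@3, E@5: d1:7  d2:7  d3:7  d4:7  d5:7  d6:7  d7:2  d8:2 — peak 7.

7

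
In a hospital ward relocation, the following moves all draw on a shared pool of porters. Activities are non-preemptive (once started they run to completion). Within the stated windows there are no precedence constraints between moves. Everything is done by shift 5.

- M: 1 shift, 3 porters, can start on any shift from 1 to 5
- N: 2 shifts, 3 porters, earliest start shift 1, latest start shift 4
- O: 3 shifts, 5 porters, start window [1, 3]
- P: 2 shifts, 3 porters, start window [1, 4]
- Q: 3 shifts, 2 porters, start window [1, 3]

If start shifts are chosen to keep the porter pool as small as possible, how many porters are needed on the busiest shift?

Early-start (M@1, N@1, O@1, P@1, Q@1) gives peak 16: s1:16  s2:13  s3:7  s4:0  s5:0.
Shift O→3, P→4.
Schedule M@1, N@1, O@3, P@4, Q@1: s1:8  s2:5  s3:7  s4:8  s5:8 — peak 8.
Total porter-shifts = 36 over 5 shifts ⇒ peak ≥ ⌈36/5⌉ = 8, so 8 is optimal.

8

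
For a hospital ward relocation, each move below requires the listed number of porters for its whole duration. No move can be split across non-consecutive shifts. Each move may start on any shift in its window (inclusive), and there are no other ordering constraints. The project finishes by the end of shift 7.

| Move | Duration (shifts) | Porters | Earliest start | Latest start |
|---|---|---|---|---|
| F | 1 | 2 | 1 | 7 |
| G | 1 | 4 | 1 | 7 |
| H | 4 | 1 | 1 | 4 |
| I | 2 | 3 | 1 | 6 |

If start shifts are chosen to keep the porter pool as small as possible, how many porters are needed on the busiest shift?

4

Early-start (F@1, G@1, H@1, I@1) gives peak 10: s1:10  s2:4  s3:1  s4:1  s5:0  s6:0  s7:0.
Shift G→2, H→3, I→3.
Schedule F@1, G@2, H@3, I@3: s1:2  s2:4  s3:4  s4:4  s5:1  s6:1  s7:0 — peak 4.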